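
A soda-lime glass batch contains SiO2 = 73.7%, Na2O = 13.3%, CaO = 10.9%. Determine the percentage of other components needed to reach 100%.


Sum the three major oxides:
  SiO2 + Na2O + CaO = 73.7 + 13.3 + 10.9 = 97.9%
Subtract from 100%:
  Others = 100 - 97.9 = 2.1%

2.1%


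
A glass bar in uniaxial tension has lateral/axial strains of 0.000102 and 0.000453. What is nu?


Poisson's ratio: nu = lateral strain / axial strain
  nu = 0.000102 / 0.000453 = 0.2252

0.2252


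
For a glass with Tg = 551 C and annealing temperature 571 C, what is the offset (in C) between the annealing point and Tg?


Offset = T_anneal - Tg:
  offset = 571 - 551 = 20 C

20 C


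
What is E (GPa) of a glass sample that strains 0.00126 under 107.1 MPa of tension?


Young's modulus: E = stress / strain
  E = 107.1 MPa / 0.00126 = 85000 MPa
Convert to GPa: 85000 / 1000 = 85.0 GPa

85.0 GPa


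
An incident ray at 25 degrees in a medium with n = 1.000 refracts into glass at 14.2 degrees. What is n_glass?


Apply Snell's law: n1 * sin(theta1) = n2 * sin(theta2)
  n2 = n1 * sin(theta1) / sin(theta2)
  sin(25) = 0.422618
  sin(14.2) = 0.245307
  n2 = 1.000 * 0.422618 / 0.245307 = 1.7228

1.7228


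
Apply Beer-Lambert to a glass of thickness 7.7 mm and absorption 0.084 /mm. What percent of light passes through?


Beer-Lambert law: T = exp(-alpha * thickness)
  exponent = -0.084 * 7.7 = -0.6468
  T = exp(-0.6468) = 0.5237
  Percentage = 0.5237 * 100 = 52.37%

52.37%


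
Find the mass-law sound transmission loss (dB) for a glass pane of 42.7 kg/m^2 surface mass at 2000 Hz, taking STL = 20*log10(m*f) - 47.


Mass law: STL = 20 * log10(m * f) - 47
  m * f = 42.7 * 2000 = 85400
  log10(85400) = 4.93146
  STL = 20 * 4.93146 - 47 = 98.6292 - 47 = 51.6 dB

51.6 dB


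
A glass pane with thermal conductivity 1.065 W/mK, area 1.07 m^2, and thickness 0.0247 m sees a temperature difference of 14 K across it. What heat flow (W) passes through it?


Fourier's law: Q = k * A * dT / t
  Q = 1.065 * 1.07 * 14 / 0.0247
  Q = 15.9537 / 0.0247 = 645.9 W

645.9 W


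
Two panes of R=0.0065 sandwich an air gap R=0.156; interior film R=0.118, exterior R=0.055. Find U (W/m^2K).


Total thermal resistance (series):
  R_total = R_in + R_glass + R_air + R_glass + R_out
  R_total = 0.118 + 0.0065 + 0.156 + 0.0065 + 0.055 = 0.342 m^2K/W
U-value = 1 / R_total = 1 / 0.342 = 2.924 W/m^2K

2.924 W/m^2K


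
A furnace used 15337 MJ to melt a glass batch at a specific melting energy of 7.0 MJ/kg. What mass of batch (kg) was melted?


Rearrange E = m * s for m:
  m = E / s
  m = 15337 / 7.0 = 2191.0 kg

2191.0 kg


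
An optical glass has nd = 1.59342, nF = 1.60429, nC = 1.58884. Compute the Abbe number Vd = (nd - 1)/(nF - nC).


Abbe number formula: Vd = (nd - 1) / (nF - nC)
  nd - 1 = 1.59342 - 1 = 0.59342
  nF - nC = 1.60429 - 1.58884 = 0.01545
  Vd = 0.59342 / 0.01545 = 38.41

38.41


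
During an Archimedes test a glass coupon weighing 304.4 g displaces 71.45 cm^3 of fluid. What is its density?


Use the definition of density:
  rho = mass / volume
  rho = 304.4 / 71.45 = 4.26 g/cm^3

4.26 g/cm^3


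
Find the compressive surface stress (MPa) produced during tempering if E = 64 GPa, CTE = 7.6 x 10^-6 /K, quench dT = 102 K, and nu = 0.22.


Tempering stress: sigma = E * alpha * dT / (1 - nu)
  E (MPa) = 64 * 1000 = 64000
  Numerator = 64000 * (7.6 x 10^-6) * 102 = 49.6128
  Denominator = 1 - 0.22 = 0.78
  sigma = 49.6128 / 0.78 = 63.6 MPa

63.6 MPa


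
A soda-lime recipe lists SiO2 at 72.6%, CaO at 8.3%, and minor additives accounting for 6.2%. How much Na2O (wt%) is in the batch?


Pieces sum to 100%:
  Na2O = 100 - (SiO2 + CaO + others)
  Na2O = 100 - (72.6 + 8.3 + 6.2) = 12.9%

12.9%


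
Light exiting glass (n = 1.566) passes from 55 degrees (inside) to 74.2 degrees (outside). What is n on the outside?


Apply Snell's law: n1 * sin(theta1) = n2 * sin(theta2)
  n2 = n1 * sin(theta1) / sin(theta2)
  sin(55) = 0.819152
  sin(74.2) = 0.962218
  n2 = 1.566 * 0.819152 / 0.962218 = 1.3332

1.3332


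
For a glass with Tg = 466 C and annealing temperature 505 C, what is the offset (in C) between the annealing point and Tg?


Offset = T_anneal - Tg:
  offset = 505 - 466 = 39 C

39 C


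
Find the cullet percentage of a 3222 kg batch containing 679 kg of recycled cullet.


Cullet ratio = (cullet mass / total batch mass) * 100
  Ratio = 679 / 3222 * 100 = 21.07%

21.07%


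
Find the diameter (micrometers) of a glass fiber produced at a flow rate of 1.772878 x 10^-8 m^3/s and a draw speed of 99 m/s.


Cross-sectional area from continuity:
  A = Q / v = 1.772878 x 10^-8 / 99 = 1.790786 x 10^-10 m^2
Diameter from circular cross-section:
  d = sqrt(4A / pi) * 10^6 (m -> um)
  d = sqrt(4 * 1.790786 x 10^-10 / pi) * 10^6 = 15.1 um

15.1 um


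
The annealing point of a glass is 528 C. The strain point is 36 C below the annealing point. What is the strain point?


Strain point = annealing point - difference:
  T_strain = 528 - 36 = 492 C

492 C


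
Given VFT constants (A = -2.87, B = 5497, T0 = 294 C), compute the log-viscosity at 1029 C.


VFT equation: log(eta) = A + B / (T - T0)
  T - T0 = 1029 - 294 = 735
  B / (T - T0) = 5497 / 735 = 7.479
  log(eta) = -2.87 + 7.479 = 4.609

4.609


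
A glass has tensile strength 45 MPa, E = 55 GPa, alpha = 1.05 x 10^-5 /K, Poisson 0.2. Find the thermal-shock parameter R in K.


Thermal shock resistance: R = sigma * (1 - nu) / (E * alpha)
  Numerator = 45 * (1 - 0.2) = 36.0
  Denominator = 55 * 1000 * (1.05 x 10^-5) = 0.5775
  R = 36.0 / 0.5775 = 62.3 K

62.3 K


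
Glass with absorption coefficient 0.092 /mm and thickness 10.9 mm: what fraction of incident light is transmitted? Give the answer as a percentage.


Beer-Lambert law: T = exp(-alpha * thickness)
  exponent = -0.092 * 10.9 = -1.0028
  T = exp(-1.0028) = 0.3669
  Percentage = 0.3669 * 100 = 36.69%

36.69%


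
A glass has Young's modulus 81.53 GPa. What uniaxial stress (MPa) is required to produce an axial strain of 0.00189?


Rearrange E = sigma / epsilon:
  sigma = E * epsilon
  E (MPa) = 81.53 * 1000 = 81530
  sigma = 81530 * 0.00189 = 154.09 MPa

154.09 MPa


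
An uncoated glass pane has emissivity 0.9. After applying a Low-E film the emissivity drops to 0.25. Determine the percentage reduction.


Percentage reduction = (1 - coated/uncoated) * 100
  Ratio = 0.25 / 0.9 = 0.2778
  Reduction = (1 - 0.2778) * 100 = 72.2%

72.2%


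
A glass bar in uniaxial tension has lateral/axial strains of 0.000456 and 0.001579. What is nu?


Poisson's ratio: nu = lateral strain / axial strain
  nu = 0.000456 / 0.001579 = 0.2888

0.2888


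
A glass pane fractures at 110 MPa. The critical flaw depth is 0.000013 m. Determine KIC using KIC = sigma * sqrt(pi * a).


Fracture toughness: KIC = sigma * sqrt(pi * a)
  pi * a = pi * 0.000013 = 0.000040841
  sqrt(pi * a) = 0.006391
  KIC = 110 * 0.006391 = 0.703 MPa*sqrt(m)

0.703 MPa*sqrt(m)


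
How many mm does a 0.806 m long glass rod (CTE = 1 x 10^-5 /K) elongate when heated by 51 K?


Thermal expansion formula: dL = alpha * L0 * dT
  dL = (1 x 10^-5) * 0.806 * 51 = 0.00041106 m
Convert to mm: 0.00041106 * 1000 = 0.4111 mm

0.4111 mm


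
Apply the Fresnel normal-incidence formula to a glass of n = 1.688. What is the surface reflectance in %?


Fresnel reflectance at normal incidence:
  R = ((n - 1)/(n + 1))^2
  (n - 1)/(n + 1) = (1.688 - 1)/(1.688 + 1) = 0.255952
  R = 0.255952^2 = 0.0655114
  R(%) = 0.0655114 * 100 = 6.551%

6.551%


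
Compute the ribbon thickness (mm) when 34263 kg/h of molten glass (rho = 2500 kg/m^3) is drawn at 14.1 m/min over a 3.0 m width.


Ribbon cross-section from mass balance:
  Volume rate = throughput / density = 34263 / 2500 = 13.7052 m^3/h
  thickness = volume rate / (speed * 60 * width), i.e.
  thickness = throughput / (60 * speed * width * density) * 1000
  thickness = 34263 / (60 * 14.1 * 3.0 * 2500) * 1000 = 5.4 mm

5.4 mm


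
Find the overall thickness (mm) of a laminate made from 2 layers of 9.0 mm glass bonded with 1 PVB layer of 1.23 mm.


Total thickness = glass contribution + PVB contribution
  Glass: 2 * 9.0 = 18.0 mm
  PVB: 1 * 1.23 = 1.23 mm
  Total = 18.0 + 1.23 = 19.23 mm

19.23 mm


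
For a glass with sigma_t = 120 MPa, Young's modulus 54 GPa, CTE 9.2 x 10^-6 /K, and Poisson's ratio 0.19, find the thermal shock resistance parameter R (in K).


Thermal shock resistance: R = sigma * (1 - nu) / (E * alpha)
  Numerator = 120 * (1 - 0.19) = 97.2
  Denominator = 54 * 1000 * (9.2 x 10^-6) = 0.4968
  R = 97.2 / 0.4968 = 195.7 K

195.7 K


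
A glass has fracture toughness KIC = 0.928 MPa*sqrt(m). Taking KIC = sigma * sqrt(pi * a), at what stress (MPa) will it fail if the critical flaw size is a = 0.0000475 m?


Rearrange KIC = sigma * sqrt(pi * a):
  sigma = KIC / sqrt(pi * a)
  sqrt(pi * 0.0000475) = 0.012216
  sigma = 0.928 / 0.012216 = 75.97 MPa

75.97 MPa


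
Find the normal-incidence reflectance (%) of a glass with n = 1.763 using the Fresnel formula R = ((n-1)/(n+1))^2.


Fresnel reflectance at normal incidence:
  R = ((n - 1)/(n + 1))^2
  (n - 1)/(n + 1) = (1.763 - 1)/(1.763 + 1) = 0.276149
  R = 0.276149^2 = 0.0762583
  R(%) = 0.0762583 * 100 = 7.626%

7.626%


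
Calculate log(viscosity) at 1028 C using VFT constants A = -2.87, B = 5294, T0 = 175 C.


VFT equation: log(eta) = A + B / (T - T0)
  T - T0 = 1028 - 175 = 853
  B / (T - T0) = 5294 / 853 = 6.206
  log(eta) = -2.87 + 6.206 = 3.336

3.336


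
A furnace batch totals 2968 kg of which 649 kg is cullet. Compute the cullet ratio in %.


Cullet ratio = (cullet mass / total batch mass) * 100
  Ratio = 649 / 2968 * 100 = 21.87%

21.87%


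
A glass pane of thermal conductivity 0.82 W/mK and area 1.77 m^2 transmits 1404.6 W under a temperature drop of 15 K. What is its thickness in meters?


Fourier's law: t = k * A * dT / Q
  t = 0.82 * 1.77 * 15 / 1404.6
  t = 21.771 / 1404.6 = 0.0155 m

0.0155 m


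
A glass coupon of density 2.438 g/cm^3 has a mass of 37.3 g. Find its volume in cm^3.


Rearrange rho = m / V:
  V = m / rho
  V = 37.3 / 2.438 = 15.299 cm^3

15.299 cm^3


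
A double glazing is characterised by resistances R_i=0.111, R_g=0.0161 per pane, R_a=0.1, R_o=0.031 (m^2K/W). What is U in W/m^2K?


Total thermal resistance (series):
  R_total = R_in + R_glass + R_air + R_glass + R_out
  R_total = 0.111 + 0.0161 + 0.1 + 0.0161 + 0.031 = 0.2742 m^2K/W
U-value = 1 / R_total = 1 / 0.2742 = 3.647 W/m^2K

3.647 W/m^2K


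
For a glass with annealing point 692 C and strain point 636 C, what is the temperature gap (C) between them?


Gap = T_anneal - T_strain:
  gap = 692 - 636 = 56 C

56 C


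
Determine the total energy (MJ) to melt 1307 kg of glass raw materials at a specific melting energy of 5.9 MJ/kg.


Total energy = mass * specific energy
  E = 1307 * 5.9 = 7711.3 MJ

7711.3 MJ


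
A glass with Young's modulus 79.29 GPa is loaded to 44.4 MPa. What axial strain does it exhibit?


Rearrange E = sigma / epsilon:
  epsilon = sigma / E
  E (MPa) = 79.29 * 1000 = 79290
  epsilon = 44.4 / 79290 = 0.00056

0.00056


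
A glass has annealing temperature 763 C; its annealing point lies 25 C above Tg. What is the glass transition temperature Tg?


Rearrange T_anneal = Tg + offset for Tg:
  Tg = T_anneal - offset = 763 - 25 = 738 C

738 C


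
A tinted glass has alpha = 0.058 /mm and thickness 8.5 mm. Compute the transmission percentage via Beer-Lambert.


Beer-Lambert law: T = exp(-alpha * thickness)
  exponent = -0.058 * 8.5 = -0.493
  T = exp(-0.493) = 0.6108
  Percentage = 0.6108 * 100 = 61.08%

61.08%


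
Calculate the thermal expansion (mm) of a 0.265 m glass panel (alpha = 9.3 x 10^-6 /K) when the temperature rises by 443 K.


Thermal expansion formula: dL = alpha * L0 * dT
  dL = (9.3 x 10^-6) * 0.265 * 443 = 0.00109177 m
Convert to mm: 0.00109177 * 1000 = 1.0918 mm

1.0918 mm


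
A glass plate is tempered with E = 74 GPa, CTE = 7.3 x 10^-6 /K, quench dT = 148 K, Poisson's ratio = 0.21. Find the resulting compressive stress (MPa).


Tempering stress: sigma = E * alpha * dT / (1 - nu)
  E (MPa) = 74 * 1000 = 74000
  Numerator = 74000 * (7.3 x 10^-6) * 148 = 79.9496
  Denominator = 1 - 0.21 = 0.79
  sigma = 79.9496 / 0.79 = 101.2 MPa

101.2 MPa


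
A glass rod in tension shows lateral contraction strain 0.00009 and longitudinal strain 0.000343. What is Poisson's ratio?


Poisson's ratio: nu = lateral strain / axial strain
  nu = 0.00009 / 0.000343 = 0.2624

0.2624


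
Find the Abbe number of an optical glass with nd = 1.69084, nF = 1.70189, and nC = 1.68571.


Abbe number formula: Vd = (nd - 1) / (nF - nC)
  nd - 1 = 1.69084 - 1 = 0.69084
  nF - nC = 1.70189 - 1.68571 = 0.01618
  Vd = 0.69084 / 0.01618 = 42.7

42.7


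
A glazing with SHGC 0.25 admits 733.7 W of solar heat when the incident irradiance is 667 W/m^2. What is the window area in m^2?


Rearrange Q = Area * SHGC * Irradiance:
  Area = Q / (SHGC * Irradiance)
  Area = 733.7 / (0.25 * 667) = 4.4 m^2

4.4 m^2


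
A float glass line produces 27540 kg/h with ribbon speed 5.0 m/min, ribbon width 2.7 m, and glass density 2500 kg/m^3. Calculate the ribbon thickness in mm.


Ribbon cross-section from mass balance:
  Volume rate = throughput / density = 27540 / 2500 = 11.016 m^3/h
  thickness = volume rate / (speed * 60 * width), i.e.
  thickness = throughput / (60 * speed * width * density) * 1000
  thickness = 27540 / (60 * 5.0 * 2.7 * 2500) * 1000 = 13.6 mm

13.6 mm


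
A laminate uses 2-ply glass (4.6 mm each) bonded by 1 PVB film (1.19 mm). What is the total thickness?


Total thickness = glass contribution + PVB contribution
  Glass: 2 * 4.6 = 9.2 mm
  PVB: 1 * 1.19 = 1.19 mm
  Total = 9.2 + 1.19 = 10.39 mm

10.39 mm


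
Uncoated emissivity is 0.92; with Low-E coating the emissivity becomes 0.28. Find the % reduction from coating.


Percentage reduction = (1 - coated/uncoated) * 100
  Ratio = 0.28 / 0.92 = 0.3043
  Reduction = (1 - 0.3043) * 100 = 69.6%

69.6%


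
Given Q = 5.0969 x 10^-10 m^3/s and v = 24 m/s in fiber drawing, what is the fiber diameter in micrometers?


Cross-sectional area from continuity:
  A = Q / v = 5.0969 x 10^-10 / 24 = 2.123708 x 10^-11 m^2
Diameter from circular cross-section:
  d = sqrt(4A / pi) * 10^6 (m -> um)
  d = sqrt(4 * 2.123708 x 10^-11 / pi) * 10^6 = 5.2 um

5.2 um


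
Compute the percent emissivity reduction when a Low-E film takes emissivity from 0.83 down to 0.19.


Percentage reduction = (1 - coated/uncoated) * 100
  Ratio = 0.19 / 0.83 = 0.2289
  Reduction = (1 - 0.2289) * 100 = 77.1%

77.1%


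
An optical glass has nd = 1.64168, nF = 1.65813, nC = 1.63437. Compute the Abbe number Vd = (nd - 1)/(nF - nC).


Abbe number formula: Vd = (nd - 1) / (nF - nC)
  nd - 1 = 1.64168 - 1 = 0.64168
  nF - nC = 1.65813 - 1.63437 = 0.02376
  Vd = 0.64168 / 0.02376 = 27.01

27.01


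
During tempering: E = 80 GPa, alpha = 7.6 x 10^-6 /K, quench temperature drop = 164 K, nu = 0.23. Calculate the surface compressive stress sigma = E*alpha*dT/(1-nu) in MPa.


Tempering stress: sigma = E * alpha * dT / (1 - nu)
  E (MPa) = 80 * 1000 = 80000
  Numerator = 80000 * (7.6 x 10^-6) * 164 = 99.712
  Denominator = 1 - 0.23 = 0.77
  sigma = 99.712 / 0.77 = 129.5 MPa

129.5 MPa


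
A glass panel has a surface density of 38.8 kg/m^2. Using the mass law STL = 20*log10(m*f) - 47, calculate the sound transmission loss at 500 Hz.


Mass law: STL = 20 * log10(m * f) - 47
  m * f = 38.8 * 500 = 19400
  log10(19400) = 4.2878
  STL = 20 * 4.2878 - 47 = 85.756 - 47 = 38.8 dB

38.8 dB


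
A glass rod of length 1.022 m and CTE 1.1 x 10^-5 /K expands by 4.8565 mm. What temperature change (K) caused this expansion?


Rearrange dL = alpha * L0 * dT for dT:
  dT = dL / (alpha * L0)
  dL (m) = 4.8565 / 1000 = 0.0048565
  dT = 0.0048565 / ((1.1 x 10^-5) * 1.022) = 432.0 K

432.0 K


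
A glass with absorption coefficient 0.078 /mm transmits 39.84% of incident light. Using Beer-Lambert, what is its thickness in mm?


Rearrange T = exp(-alpha * thickness):
  thickness = -ln(T) / alpha
  T = 39.84/100 = 0.3984
  ln(T) = -0.9203
  -ln(T) = 0.9203
  thickness = 0.9203 / 0.078 = 11.8 mm

11.8 mm


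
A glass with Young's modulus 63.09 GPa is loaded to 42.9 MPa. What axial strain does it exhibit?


Rearrange E = sigma / epsilon:
  epsilon = sigma / E
  E (MPa) = 63.09 * 1000 = 63090
  epsilon = 42.9 / 63090 = 0.00068

0.00068


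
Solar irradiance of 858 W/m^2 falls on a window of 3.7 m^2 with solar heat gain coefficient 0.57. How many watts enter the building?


Solar heat gain: Q = Area * SHGC * Irradiance
  Q = 3.7 * 0.57 * 858 = 1809.5 W

1809.5 W


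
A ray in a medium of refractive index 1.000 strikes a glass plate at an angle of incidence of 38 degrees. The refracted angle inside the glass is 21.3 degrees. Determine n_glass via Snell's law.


Apply Snell's law: n1 * sin(theta1) = n2 * sin(theta2)
  n2 = n1 * sin(theta1) / sin(theta2)
  sin(38) = 0.615661
  sin(21.3) = 0.363251
  n2 = 1.000 * 0.615661 / 0.363251 = 1.6949

1.6949


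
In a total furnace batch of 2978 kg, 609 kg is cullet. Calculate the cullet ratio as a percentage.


Cullet ratio = (cullet mass / total batch mass) * 100
  Ratio = 609 / 2978 * 100 = 20.45%

20.45%


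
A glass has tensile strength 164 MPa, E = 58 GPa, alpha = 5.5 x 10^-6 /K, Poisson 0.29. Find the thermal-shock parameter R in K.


Thermal shock resistance: R = sigma * (1 - nu) / (E * alpha)
  Numerator = 164 * (1 - 0.29) = 116.44
  Denominator = 58 * 1000 * (5.5 x 10^-6) = 0.319
  R = 116.44 / 0.319 = 365.0 K

365.0 K


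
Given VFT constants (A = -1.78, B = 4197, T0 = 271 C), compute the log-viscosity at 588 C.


VFT equation: log(eta) = A + B / (T - T0)
  T - T0 = 588 - 271 = 317
  B / (T - T0) = 4197 / 317 = 13.24
  log(eta) = -1.78 + 13.24 = 11.46

11.46


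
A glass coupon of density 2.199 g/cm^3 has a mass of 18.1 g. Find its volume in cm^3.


Rearrange rho = m / V:
  V = m / rho
  V = 18.1 / 2.199 = 8.231 cm^3

8.231 cm^3


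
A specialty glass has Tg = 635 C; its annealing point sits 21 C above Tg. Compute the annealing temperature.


The annealing temperature is Tg plus the offset:
  T_anneal = 635 + 21 = 656 C

656 C


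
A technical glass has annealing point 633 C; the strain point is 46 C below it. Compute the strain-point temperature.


Strain point = annealing point - difference:
  T_strain = 633 - 46 = 587 C

587 C


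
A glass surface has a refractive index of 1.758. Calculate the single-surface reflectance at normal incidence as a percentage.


Fresnel reflectance at normal incidence:
  R = ((n - 1)/(n + 1))^2
  (n - 1)/(n + 1) = (1.758 - 1)/(1.758 + 1) = 0.274837
  R = 0.274837^2 = 0.0755354
  R(%) = 0.0755354 * 100 = 7.554%

7.554%


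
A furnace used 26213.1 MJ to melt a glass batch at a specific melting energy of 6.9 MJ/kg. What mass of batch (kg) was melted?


Rearrange E = m * s for m:
  m = E / s
  m = 26213.1 / 6.9 = 3799.0 kg

3799.0 kg


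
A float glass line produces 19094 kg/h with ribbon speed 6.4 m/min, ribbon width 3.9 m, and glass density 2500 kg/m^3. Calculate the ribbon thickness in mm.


Ribbon cross-section from mass balance:
  Volume rate = throughput / density = 19094 / 2500 = 7.6376 m^3/h
  thickness = volume rate / (speed * 60 * width), i.e.
  thickness = throughput / (60 * speed * width * density) * 1000
  thickness = 19094 / (60 * 6.4 * 3.9 * 2500) * 1000 = 5.1 mm

5.1 mm


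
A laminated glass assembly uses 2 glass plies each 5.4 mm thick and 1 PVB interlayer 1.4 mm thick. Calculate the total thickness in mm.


Total thickness = glass contribution + PVB contribution
  Glass: 2 * 5.4 = 10.8 mm
  PVB: 1 * 1.4 = 1.4 mm
  Total = 10.8 + 1.4 = 12.2 mm

12.2 mm


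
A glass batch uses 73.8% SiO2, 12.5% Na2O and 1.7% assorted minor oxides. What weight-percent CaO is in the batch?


Pieces sum to 100%:
  CaO = 100 - (SiO2 + Na2O + others)
  CaO = 100 - (73.8 + 12.5 + 1.7) = 12.0%

12.0%


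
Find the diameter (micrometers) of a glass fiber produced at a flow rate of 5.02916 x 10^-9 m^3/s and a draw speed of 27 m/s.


Cross-sectional area from continuity:
  A = Q / v = 5.02916 x 10^-9 / 27 = 1.862652 x 10^-10 m^2
Diameter from circular cross-section:
  d = sqrt(4A / pi) * 10^6 (m -> um)
  d = sqrt(4 * 1.862652 x 10^-10 / pi) * 10^6 = 15.4 um

15.4 um


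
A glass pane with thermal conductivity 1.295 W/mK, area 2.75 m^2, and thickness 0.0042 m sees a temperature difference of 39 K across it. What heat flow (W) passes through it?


Fourier's law: Q = k * A * dT / t
  Q = 1.295 * 2.75 * 39 / 0.0042
  Q = 138.88875 / 0.0042 = 33068.8 W

33068.8 W


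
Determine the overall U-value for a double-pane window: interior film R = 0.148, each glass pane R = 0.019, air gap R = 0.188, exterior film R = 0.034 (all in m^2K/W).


Total thermal resistance (series):
  R_total = R_in + R_glass + R_air + R_glass + R_out
  R_total = 0.148 + 0.019 + 0.188 + 0.019 + 0.034 = 0.408 m^2K/W
U-value = 1 / R_total = 1 / 0.408 = 2.451 W/m^2K

2.451 W/m^2K


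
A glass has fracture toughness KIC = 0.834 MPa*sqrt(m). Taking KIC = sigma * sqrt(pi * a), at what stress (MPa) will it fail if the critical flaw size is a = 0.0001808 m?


Rearrange KIC = sigma * sqrt(pi * a):
  sigma = KIC / sqrt(pi * a)
  sqrt(pi * 0.0001808) = 0.023833
  sigma = 0.834 / 0.023833 = 34.99 MPa

34.99 MPa


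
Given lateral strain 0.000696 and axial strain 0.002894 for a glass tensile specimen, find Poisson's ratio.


Poisson's ratio: nu = lateral strain / axial strain
  nu = 0.000696 / 0.002894 = 0.2405

0.2405


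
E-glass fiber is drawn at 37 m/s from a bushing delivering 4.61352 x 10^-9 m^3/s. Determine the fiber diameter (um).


Cross-sectional area from continuity:
  A = Q / v = 4.61352 x 10^-9 / 37 = 1.246897 x 10^-10 m^2
Diameter from circular cross-section:
  d = sqrt(4A / pi) * 10^6 (m -> um)
  d = sqrt(4 * 1.246897 x 10^-10 / pi) * 10^6 = 12.6 um

12.6 um


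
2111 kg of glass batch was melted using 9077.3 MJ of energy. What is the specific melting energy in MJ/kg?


Rearrange E = m * s for s:
  s = E / m
  s = 9077.3 / 2111 = 4.3 MJ/kg

4.3 MJ/kg


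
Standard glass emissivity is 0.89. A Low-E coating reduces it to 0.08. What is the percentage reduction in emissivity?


Percentage reduction = (1 - coated/uncoated) * 100
  Ratio = 0.08 / 0.89 = 0.0899
  Reduction = (1 - 0.0899) * 100 = 91.0%

91.0%


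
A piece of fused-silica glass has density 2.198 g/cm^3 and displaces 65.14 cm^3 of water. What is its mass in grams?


Rearrange rho = m / V:
  m = rho * V
  m = 2.198 * 65.14 = 143.178 g

143.178 g


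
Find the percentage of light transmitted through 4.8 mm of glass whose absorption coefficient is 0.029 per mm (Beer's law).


Beer-Lambert law: T = exp(-alpha * thickness)
  exponent = -0.029 * 4.8 = -0.1392
  T = exp(-0.1392) = 0.8701
  Percentage = 0.8701 * 100 = 87.01%

87.01%


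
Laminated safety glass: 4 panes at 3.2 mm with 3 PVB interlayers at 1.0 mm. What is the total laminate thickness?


Total thickness = glass contribution + PVB contribution
  Glass: 4 * 3.2 = 12.8 mm
  PVB: 3 * 1.0 = 3.0 mm
  Total = 12.8 + 3.0 = 15.8 mm

15.8 mm


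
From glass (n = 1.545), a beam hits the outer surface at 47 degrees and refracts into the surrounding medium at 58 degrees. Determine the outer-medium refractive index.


Apply Snell's law: n1 * sin(theta1) = n2 * sin(theta2)
  n2 = n1 * sin(theta1) / sin(theta2)
  sin(47) = 0.731354
  sin(58) = 0.848048
  n2 = 1.545 * 0.731354 / 0.848048 = 1.3324

1.3324


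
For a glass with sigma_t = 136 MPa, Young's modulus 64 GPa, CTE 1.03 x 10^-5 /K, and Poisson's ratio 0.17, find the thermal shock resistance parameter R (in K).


Thermal shock resistance: R = sigma * (1 - nu) / (E * alpha)
  Numerator = 136 * (1 - 0.17) = 112.88
  Denominator = 64 * 1000 * (1.03 x 10^-5) = 0.6592
  R = 112.88 / 0.6592 = 171.2 K

171.2 K


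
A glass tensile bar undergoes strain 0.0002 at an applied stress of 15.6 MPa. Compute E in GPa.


Young's modulus: E = stress / strain
  E = 15.6 MPa / 0.0002 = 78000 MPa
Convert to GPa: 78000 / 1000 = 78.0 GPa

78.0 GPa


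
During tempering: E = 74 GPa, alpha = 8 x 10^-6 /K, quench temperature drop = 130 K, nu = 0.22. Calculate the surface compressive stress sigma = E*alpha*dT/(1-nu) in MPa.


Tempering stress: sigma = E * alpha * dT / (1 - nu)
  E (MPa) = 74 * 1000 = 74000
  Numerator = 74000 * (8 x 10^-6) * 130 = 76.96
  Denominator = 1 - 0.22 = 0.78
  sigma = 76.96 / 0.78 = 98.7 MPa

98.7 MPa


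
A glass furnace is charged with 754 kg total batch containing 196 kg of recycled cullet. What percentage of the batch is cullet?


Cullet ratio = (cullet mass / total batch mass) * 100
  Ratio = 196 / 754 * 100 = 25.99%

25.99%


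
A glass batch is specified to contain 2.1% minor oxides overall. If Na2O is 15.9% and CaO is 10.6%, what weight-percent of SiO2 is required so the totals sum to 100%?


Known pieces sum to 100%:
  SiO2 = 100 - (others + Na2O + CaO)
  SiO2 = 100 - (2.1 + 15.9 + 10.6) = 71.4%

71.4%


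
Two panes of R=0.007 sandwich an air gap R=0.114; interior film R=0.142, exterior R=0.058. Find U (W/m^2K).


Total thermal resistance (series):
  R_total = R_in + R_glass + R_air + R_glass + R_out
  R_total = 0.142 + 0.007 + 0.114 + 0.007 + 0.058 = 0.328 m^2K/W
U-value = 1 / R_total = 1 / 0.328 = 3.049 W/m^2K

3.049 W/m^2K


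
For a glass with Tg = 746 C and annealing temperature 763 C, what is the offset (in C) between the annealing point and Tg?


Offset = T_anneal - Tg:
  offset = 763 - 746 = 17 C

17 C


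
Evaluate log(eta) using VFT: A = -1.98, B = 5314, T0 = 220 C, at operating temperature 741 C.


VFT equation: log(eta) = A + B / (T - T0)
  T - T0 = 741 - 220 = 521
  B / (T - T0) = 5314 / 521 = 10.2
  log(eta) = -1.98 + 10.2 = 8.22

8.22


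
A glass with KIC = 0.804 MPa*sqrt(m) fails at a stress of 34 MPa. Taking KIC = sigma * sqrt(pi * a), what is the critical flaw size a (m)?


Rearrange KIC = sigma * sqrt(pi * a):
  sqrt(pi * a) = KIC / sigma
  sqrt(pi * a) = 0.804 / 34 = 0.023647
  a = (KIC / sigma)^2 / pi
  a = 0.023647^2 / pi = 0.000178 m

0.000178 m


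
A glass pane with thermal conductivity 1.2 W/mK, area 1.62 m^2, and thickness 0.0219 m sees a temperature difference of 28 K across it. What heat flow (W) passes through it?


Fourier's law: Q = k * A * dT / t
  Q = 1.2 * 1.62 * 28 / 0.0219
  Q = 54.432 / 0.0219 = 2485.5 W

2485.5 W


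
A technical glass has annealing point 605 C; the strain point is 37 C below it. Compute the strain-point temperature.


Strain point = annealing point - difference:
  T_strain = 605 - 37 = 568 C

568 C


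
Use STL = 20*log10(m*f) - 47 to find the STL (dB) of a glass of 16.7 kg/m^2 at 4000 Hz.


Mass law: STL = 20 * log10(m * f) - 47
  m * f = 16.7 * 4000 = 66800
  log10(66800) = 4.82478
  STL = 20 * 4.82478 - 47 = 96.4956 - 47 = 49.5 dB

49.5 dB


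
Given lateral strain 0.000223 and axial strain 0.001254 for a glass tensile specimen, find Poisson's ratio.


Poisson's ratio: nu = lateral strain / axial strain
  nu = 0.000223 / 0.001254 = 0.1778

0.1778


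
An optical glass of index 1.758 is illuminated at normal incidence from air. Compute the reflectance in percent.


Fresnel reflectance at normal incidence:
  R = ((n - 1)/(n + 1))^2
  (n - 1)/(n + 1) = (1.758 - 1)/(1.758 + 1) = 0.274837
  R = 0.274837^2 = 0.0755354
  R(%) = 0.0755354 * 100 = 7.554%

7.554%


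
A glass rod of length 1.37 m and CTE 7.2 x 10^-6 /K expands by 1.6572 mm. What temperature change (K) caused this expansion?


Rearrange dL = alpha * L0 * dT for dT:
  dT = dL / (alpha * L0)
  dL (m) = 1.6572 / 1000 = 0.0016572
  dT = 0.0016572 / ((7.2 x 10^-6) * 1.37) = 168.0 K

168.0 K


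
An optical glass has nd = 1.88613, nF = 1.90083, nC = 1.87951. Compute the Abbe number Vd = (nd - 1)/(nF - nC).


Abbe number formula: Vd = (nd - 1) / (nF - nC)
  nd - 1 = 1.88613 - 1 = 0.88613
  nF - nC = 1.90083 - 1.87951 = 0.02132
  Vd = 0.88613 / 0.02132 = 41.56

41.56


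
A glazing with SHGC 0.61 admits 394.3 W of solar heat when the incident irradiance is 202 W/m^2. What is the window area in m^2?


Rearrange Q = Area * SHGC * Irradiance:
  Area = Q / (SHGC * Irradiance)
  Area = 394.3 / (0.61 * 202) = 3.2 m^2

3.2 m^2


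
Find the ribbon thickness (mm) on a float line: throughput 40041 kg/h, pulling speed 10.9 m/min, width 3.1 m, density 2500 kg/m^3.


Ribbon cross-section from mass balance:
  Volume rate = throughput / density = 40041 / 2500 = 16.0164 m^3/h
  thickness = volume rate / (speed * 60 * width), i.e.
  thickness = throughput / (60 * speed * width * density) * 1000
  thickness = 40041 / (60 * 10.9 * 3.1 * 2500) * 1000 = 7.9 mm

7.9 mm


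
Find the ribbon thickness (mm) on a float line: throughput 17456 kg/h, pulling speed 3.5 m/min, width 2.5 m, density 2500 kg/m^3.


Ribbon cross-section from mass balance:
  Volume rate = throughput / density = 17456 / 2500 = 6.9824 m^3/h
  thickness = volume rate / (speed * 60 * width), i.e.
  thickness = throughput / (60 * speed * width * density) * 1000
  thickness = 17456 / (60 * 3.5 * 2.5 * 2500) * 1000 = 13.3 mm

13.3 mm


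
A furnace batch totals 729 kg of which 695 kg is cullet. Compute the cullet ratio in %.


Cullet ratio = (cullet mass / total batch mass) * 100
  Ratio = 695 / 729 * 100 = 95.34%

95.34%


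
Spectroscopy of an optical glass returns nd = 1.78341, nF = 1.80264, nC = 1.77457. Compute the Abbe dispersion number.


Abbe number formula: Vd = (nd - 1) / (nF - nC)
  nd - 1 = 1.78341 - 1 = 0.78341
  nF - nC = 1.80264 - 1.77457 = 0.02807
  Vd = 0.78341 / 0.02807 = 27.91

27.91


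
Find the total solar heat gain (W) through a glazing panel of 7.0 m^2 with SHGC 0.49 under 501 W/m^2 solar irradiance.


Solar heat gain: Q = Area * SHGC * Irradiance
  Q = 7.0 * 0.49 * 501 = 1718.4 W

1718.4 W


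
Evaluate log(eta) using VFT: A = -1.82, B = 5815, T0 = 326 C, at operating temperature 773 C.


VFT equation: log(eta) = A + B / (T - T0)
  T - T0 = 773 - 326 = 447
  B / (T - T0) = 5815 / 447 = 13.009
  log(eta) = -1.82 + 13.009 = 11.189

11.189


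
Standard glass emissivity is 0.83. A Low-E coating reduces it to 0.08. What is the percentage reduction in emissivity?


Percentage reduction = (1 - coated/uncoated) * 100
  Ratio = 0.08 / 0.83 = 0.0964
  Reduction = (1 - 0.0964) * 100 = 90.4%

90.4%


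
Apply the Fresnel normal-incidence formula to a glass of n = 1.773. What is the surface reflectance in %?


Fresnel reflectance at normal incidence:
  R = ((n - 1)/(n + 1))^2
  (n - 1)/(n + 1) = (1.773 - 1)/(1.773 + 1) = 0.278759
  R = 0.278759^2 = 0.0777066
  R(%) = 0.0777066 * 100 = 7.771%

7.771%


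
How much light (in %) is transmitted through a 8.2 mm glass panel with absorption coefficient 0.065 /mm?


Beer-Lambert law: T = exp(-alpha * thickness)
  exponent = -0.065 * 8.2 = -0.533
  T = exp(-0.533) = 0.5868
  Percentage = 0.5868 * 100 = 58.68%

58.68%


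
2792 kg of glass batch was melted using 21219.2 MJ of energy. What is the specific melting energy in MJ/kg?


Rearrange E = m * s for s:
  s = E / m
  s = 21219.2 / 2792 = 7.6 MJ/kg

7.6 MJ/kg


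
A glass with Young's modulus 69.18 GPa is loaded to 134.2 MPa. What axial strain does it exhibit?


Rearrange E = sigma / epsilon:
  epsilon = sigma / E
  E (MPa) = 69.18 * 1000 = 69180
  epsilon = 134.2 / 69180 = 0.00194

0.00194


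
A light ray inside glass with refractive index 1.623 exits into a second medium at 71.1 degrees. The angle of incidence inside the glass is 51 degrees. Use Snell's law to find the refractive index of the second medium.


Apply Snell's law: n1 * sin(theta1) = n2 * sin(theta2)
  n2 = n1 * sin(theta1) / sin(theta2)
  sin(51) = 0.777146
  sin(71.1) = 0.946085
  n2 = 1.623 * 0.777146 / 0.946085 = 1.3332

1.3332


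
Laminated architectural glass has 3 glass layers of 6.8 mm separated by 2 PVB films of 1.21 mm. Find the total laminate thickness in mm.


Total thickness = glass contribution + PVB contribution
  Glass: 3 * 6.8 = 20.4 mm
  PVB: 2 * 1.21 = 2.42 mm
  Total = 20.4 + 2.42 = 22.82 mm

22.82 mm


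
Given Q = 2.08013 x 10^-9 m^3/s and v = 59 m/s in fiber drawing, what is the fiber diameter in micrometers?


Cross-sectional area from continuity:
  A = Q / v = 2.08013 x 10^-9 / 59 = 3.525644 x 10^-11 m^2
Diameter from circular cross-section:
  d = sqrt(4A / pi) * 10^6 (m -> um)
  d = sqrt(4 * 3.525644 x 10^-11 / pi) * 10^6 = 6.7 um

6.7 um


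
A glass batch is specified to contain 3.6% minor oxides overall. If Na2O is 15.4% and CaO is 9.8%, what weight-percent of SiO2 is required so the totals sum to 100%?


Known pieces sum to 100%:
  SiO2 = 100 - (others + Na2O + CaO)
  SiO2 = 100 - (3.6 + 15.4 + 9.8) = 71.2%

71.2%


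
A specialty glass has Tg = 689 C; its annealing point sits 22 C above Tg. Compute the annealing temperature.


The annealing temperature is Tg plus the offset:
  T_anneal = 689 + 22 = 711 C

711 C


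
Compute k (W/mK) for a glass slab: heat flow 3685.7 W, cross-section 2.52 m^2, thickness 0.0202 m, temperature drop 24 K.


Fourier's law rearranged: k = Q * t / (A * dT)
  Numerator = 3685.7 * 0.0202 = 74.45114
  Denominator = 2.52 * 24 = 60.48
  k = 74.45114 / 60.48 = 1.231 W/mK

1.231 W/mK


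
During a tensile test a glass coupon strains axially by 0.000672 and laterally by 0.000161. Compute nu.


Poisson's ratio: nu = lateral strain / axial strain
  nu = 0.000161 / 0.000672 = 0.2396

0.2396


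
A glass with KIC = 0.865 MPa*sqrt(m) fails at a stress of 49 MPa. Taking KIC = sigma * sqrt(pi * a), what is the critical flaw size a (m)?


Rearrange KIC = sigma * sqrt(pi * a):
  sqrt(pi * a) = KIC / sigma
  sqrt(pi * a) = 0.865 / 49 = 0.017653
  a = (KIC / sigma)^2 / pi
  a = 0.017653^2 / pi = 0.0000992 m

0.0000992 m


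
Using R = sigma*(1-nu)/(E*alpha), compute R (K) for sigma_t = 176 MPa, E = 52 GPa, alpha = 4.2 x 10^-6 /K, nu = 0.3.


Thermal shock resistance: R = sigma * (1 - nu) / (E * alpha)
  Numerator = 176 * (1 - 0.3) = 123.2
  Denominator = 52 * 1000 * (4.2 x 10^-6) = 0.2184
  R = 123.2 / 0.2184 = 564.1 K

564.1 K


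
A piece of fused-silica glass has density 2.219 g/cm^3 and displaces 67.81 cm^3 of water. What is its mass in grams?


Rearrange rho = m / V:
  m = rho * V
  m = 2.219 * 67.81 = 150.47 g

150.47 g


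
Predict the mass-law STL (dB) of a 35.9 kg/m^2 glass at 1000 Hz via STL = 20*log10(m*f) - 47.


Mass law: STL = 20 * log10(m * f) - 47
  m * f = 35.9 * 1000 = 35900
  log10(35900) = 4.55509
  STL = 20 * 4.55509 - 47 = 91.1018 - 47 = 44.1 dB

44.1 dB


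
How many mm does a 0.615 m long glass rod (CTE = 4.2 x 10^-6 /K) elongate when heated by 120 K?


Thermal expansion formula: dL = alpha * L0 * dT
  dL = (4.2 x 10^-6) * 0.615 * 120 = 0.00030996 m
Convert to mm: 0.00030996 * 1000 = 0.31 mm

0.31 mm


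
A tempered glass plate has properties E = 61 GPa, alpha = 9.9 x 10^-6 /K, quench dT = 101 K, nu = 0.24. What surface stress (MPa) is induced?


Tempering stress: sigma = E * alpha * dT / (1 - nu)
  E (MPa) = 61 * 1000 = 61000
  Numerator = 61000 * (9.9 x 10^-6) * 101 = 60.9939
  Denominator = 1 - 0.24 = 0.76
  sigma = 60.9939 / 0.76 = 80.3 MPa

80.3 MPa


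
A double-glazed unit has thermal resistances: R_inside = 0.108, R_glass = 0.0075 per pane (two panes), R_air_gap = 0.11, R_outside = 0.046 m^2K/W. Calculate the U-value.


Total thermal resistance (series):
  R_total = R_in + R_glass + R_air + R_glass + R_out
  R_total = 0.108 + 0.0075 + 0.11 + 0.0075 + 0.046 = 0.279 m^2K/W
U-value = 1 / R_total = 1 / 0.279 = 3.584 W/m^2K

3.584 W/m^2K


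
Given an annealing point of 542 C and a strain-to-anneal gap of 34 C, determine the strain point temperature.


Strain point = annealing point - difference:
  T_strain = 542 - 34 = 508 C

508 C


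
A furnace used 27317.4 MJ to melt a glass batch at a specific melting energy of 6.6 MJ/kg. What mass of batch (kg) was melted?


Rearrange E = m * s for m:
  m = E / s
  m = 27317.4 / 6.6 = 4139.0 kg

4139.0 kg


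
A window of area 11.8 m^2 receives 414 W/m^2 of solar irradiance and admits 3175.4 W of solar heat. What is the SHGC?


Rearrange Q = Area * SHGC * Irradiance:
  SHGC = Q / (Area * Irradiance)
  SHGC = 3175.4 / (11.8 * 414) = 0.65

0.65


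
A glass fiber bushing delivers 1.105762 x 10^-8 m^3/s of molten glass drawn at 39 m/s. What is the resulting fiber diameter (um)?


Cross-sectional area from continuity:
  A = Q / v = 1.105762 x 10^-8 / 39 = 2.835287 x 10^-10 m^2
Diameter from circular cross-section:
  d = sqrt(4A / pi) * 10^6 (m -> um)
  d = sqrt(4 * 2.835287 x 10^-10 / pi) * 10^6 = 19.0 um

19.0 um


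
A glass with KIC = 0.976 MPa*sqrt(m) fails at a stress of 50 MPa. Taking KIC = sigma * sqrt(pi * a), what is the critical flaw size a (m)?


Rearrange KIC = sigma * sqrt(pi * a):
  sqrt(pi * a) = KIC / sigma
  sqrt(pi * a) = 0.976 / 50 = 0.01952
  a = (KIC / sigma)^2 / pi
  a = 0.01952^2 / pi = 0.0001213 m

0.0001213 m


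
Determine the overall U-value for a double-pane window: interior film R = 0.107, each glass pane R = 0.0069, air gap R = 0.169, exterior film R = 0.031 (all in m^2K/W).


Total thermal resistance (series):
  R_total = R_in + R_glass + R_air + R_glass + R_out
  R_total = 0.107 + 0.0069 + 0.169 + 0.0069 + 0.031 = 0.3208 m^2K/W
U-value = 1 / R_total = 1 / 0.3208 = 3.117 W/m^2K

3.117 W/m^2K


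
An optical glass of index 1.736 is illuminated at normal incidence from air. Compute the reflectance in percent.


Fresnel reflectance at normal incidence:
  R = ((n - 1)/(n + 1))^2
  (n - 1)/(n + 1) = (1.736 - 1)/(1.736 + 1) = 0.269006
  R = 0.269006^2 = 0.0723642
  R(%) = 0.0723642 * 100 = 7.236%

7.236%


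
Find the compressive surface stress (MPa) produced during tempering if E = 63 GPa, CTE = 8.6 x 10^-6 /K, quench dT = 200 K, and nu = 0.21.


Tempering stress: sigma = E * alpha * dT / (1 - nu)
  E (MPa) = 63 * 1000 = 63000
  Numerator = 63000 * (8.6 x 10^-6) * 200 = 108.36
  Denominator = 1 - 0.21 = 0.79
  sigma = 108.36 / 0.79 = 137.2 MPa

137.2 MPa


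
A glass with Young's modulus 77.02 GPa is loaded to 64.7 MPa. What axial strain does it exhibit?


Rearrange E = sigma / epsilon:
  epsilon = sigma / E
  E (MPa) = 77.02 * 1000 = 77020
  epsilon = 64.7 / 77020 = 0.00084

0.00084


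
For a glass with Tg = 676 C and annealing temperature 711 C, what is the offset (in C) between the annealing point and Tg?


Offset = T_anneal - Tg:
  offset = 711 - 676 = 35 C

35 C


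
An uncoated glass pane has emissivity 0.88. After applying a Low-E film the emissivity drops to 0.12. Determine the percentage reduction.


Percentage reduction = (1 - coated/uncoated) * 100
  Ratio = 0.12 / 0.88 = 0.1364
  Reduction = (1 - 0.1364) * 100 = 86.4%

86.4%


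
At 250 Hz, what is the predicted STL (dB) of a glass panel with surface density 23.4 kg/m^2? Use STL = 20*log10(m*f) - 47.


Mass law: STL = 20 * log10(m * f) - 47
  m * f = 23.4 * 250 = 5850
  log10(5850) = 3.76716
  STL = 20 * 3.76716 - 47 = 75.3432 - 47 = 28.3 dB

28.3 dB


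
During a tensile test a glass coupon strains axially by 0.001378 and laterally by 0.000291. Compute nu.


Poisson's ratio: nu = lateral strain / axial strain
  nu = 0.000291 / 0.001378 = 0.2112

0.2112


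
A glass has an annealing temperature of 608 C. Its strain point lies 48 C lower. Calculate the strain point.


Strain point = annealing point - difference:
  T_strain = 608 - 48 = 560 C

560 C


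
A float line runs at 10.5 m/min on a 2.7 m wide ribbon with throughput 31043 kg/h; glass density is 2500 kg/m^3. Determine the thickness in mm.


Ribbon cross-section from mass balance:
  Volume rate = throughput / density = 31043 / 2500 = 12.4172 m^3/h
  thickness = volume rate / (speed * 60 * width), i.e.
  thickness = throughput / (60 * speed * width * density) * 1000
  thickness = 31043 / (60 * 10.5 * 2.7 * 2500) * 1000 = 7.3 mm

7.3 mm
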